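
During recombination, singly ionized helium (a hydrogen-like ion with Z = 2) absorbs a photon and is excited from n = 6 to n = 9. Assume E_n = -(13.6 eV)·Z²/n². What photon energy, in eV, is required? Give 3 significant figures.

0.840 eV

The Bohr energies scale as Z², so for Z = 2: E_n = −54.40/n² eV.
E_9 = −54.40/81 = −0.6716 eV and E_6 = −54.40/36 = −1.511 eV.
The photon energy is |E_9 − E_6| = 0.840 eV.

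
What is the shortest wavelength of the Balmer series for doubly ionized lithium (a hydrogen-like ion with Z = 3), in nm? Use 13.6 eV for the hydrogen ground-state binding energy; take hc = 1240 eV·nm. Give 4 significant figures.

40.52 nm

The Balmer series has lower level n_f = 2; the series limit corresponds to n_i → ∞.
ΔE_max = 13.6 × 9 / 2² = 30.60 eV.
λ_min = 1240 / 30.60 = 40.52 nm.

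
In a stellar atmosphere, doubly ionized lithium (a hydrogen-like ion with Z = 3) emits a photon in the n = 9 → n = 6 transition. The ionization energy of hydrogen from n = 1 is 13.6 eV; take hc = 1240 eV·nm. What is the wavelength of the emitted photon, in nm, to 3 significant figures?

For Z = 3 the level energies scale as Z², so the effective Rydberg energy is 13.6 × 9 = 122.4 eV.
ΔE = 122.4 × (1/6² − 1/9²) = 122.4 × 0.01543 = 1.889 eV.
λ = hc/ΔE = 1240 / 1.889 = 656 nm.

656 nm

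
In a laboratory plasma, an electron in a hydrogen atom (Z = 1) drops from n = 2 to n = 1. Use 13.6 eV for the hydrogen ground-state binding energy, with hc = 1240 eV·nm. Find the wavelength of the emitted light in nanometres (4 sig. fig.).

ΔE = 13.60 × (1/1² − 1/2²) = 13.60 × 0.7500 = 10.20 eV.
λ = hc/ΔE = 1240 / 10.20 = 121.6 nm.

121.6 nm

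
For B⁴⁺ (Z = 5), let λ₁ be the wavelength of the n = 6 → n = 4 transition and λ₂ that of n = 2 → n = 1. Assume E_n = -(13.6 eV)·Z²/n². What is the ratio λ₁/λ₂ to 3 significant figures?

21.6

λ ∝ 1/ΔE ∝ 1/(1/n_f² − 1/n_i²), and the Z² and hc factors cancel in the ratio.
λ₁/λ₂ = (1/1² − 1/2²)/(1/4² − 1/6²) = 0.7500/0.03472 = 21.6.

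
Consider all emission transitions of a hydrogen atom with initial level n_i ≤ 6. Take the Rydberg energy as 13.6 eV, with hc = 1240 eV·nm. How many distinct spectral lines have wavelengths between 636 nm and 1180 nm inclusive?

2

Enumerate all n_i → n_f pairs with 1 ≤ n_f < n_i ≤ 6 and compute λ = 1240 / [13.6·1·(1/n_f² − 1/n_i²)].
Lines falling in [636, 1180] nm: 3→2 (656.5 nm), 6→3 (1094 nm).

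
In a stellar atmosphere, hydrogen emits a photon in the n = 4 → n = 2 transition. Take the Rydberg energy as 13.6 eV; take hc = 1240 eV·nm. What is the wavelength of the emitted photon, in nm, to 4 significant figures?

ΔE = 13.60 × (1/2² − 1/4²) = 13.60 × 0.1875 = 2.550 eV.
λ = hc/ΔE = 1240 / 2.550 = 486.3 nm.

486.3 nm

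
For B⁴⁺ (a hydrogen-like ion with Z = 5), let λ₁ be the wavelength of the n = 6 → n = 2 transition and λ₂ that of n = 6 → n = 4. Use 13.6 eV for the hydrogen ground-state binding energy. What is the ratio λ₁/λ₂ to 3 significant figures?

0.156

λ ∝ 1/ΔE ∝ 1/(1/n_f² − 1/n_i²), and the Z² and hc factors cancel in the ratio.
λ₁/λ₂ = (1/4² − 1/6²)/(1/2² − 1/6²) = 0.03472/0.2222 = 0.156.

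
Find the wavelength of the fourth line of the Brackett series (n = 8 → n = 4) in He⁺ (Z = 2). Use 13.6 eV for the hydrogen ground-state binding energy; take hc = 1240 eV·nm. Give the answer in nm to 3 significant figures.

The Brackett series terminates on n_f = 4; the fourth line has n_i = 4+4 = 8.
ΔE = 54.40 × (1/4² − 1/8²) = 2.550 eV.
λ = 1240 / 2.550 = 486 nm.

486 nm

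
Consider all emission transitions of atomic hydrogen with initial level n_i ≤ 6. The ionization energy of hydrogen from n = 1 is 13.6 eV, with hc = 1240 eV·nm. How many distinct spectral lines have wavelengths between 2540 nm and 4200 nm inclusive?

2

Enumerate all n_i → n_f pairs with 1 ≤ n_f < n_i ≤ 6 and compute λ = 1240 / [13.6·1·(1/n_f² − 1/n_i²)].
Lines falling in [2540, 4200] nm: 6→4 (2626 nm), 5→4 (4052 nm).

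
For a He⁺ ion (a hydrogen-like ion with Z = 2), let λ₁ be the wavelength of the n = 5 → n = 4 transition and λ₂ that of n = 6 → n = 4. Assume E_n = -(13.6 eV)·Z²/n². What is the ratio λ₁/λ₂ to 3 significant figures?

λ ∝ 1/ΔE ∝ 1/(1/n_f² − 1/n_i²), and the Z² and hc factors cancel in the ratio.
λ₁/λ₂ = (1/4² − 1/6²)/(1/4² − 1/5²) = 0.03472/0.02250 = 1.54.

1.54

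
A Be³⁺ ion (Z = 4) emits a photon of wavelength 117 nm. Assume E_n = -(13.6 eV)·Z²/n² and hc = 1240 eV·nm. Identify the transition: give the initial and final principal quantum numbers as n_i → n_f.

n_i = 4, n_f = 3

The photon energy is ΔE = hc/λ = 1240 / 117 = 10.60 eV.
With Z = 4, ΔE = 217.6 × (1/n_f² − 1/n_i²), so 1/n_f² − 1/n_i² = 0.04871.
Trying n_f = 3 gives 1/n_i² = 0.06241, i.e. n_i ≈ 4; this pair matches.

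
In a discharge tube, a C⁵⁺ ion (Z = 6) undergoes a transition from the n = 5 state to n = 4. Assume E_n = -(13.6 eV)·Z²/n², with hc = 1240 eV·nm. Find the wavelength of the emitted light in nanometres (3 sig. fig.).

113 nm

For Z = 6 the level energies scale as Z², so the effective Rydberg energy is 13.6 × 36 = 489.6 eV.
ΔE = 489.6 × (1/4² − 1/5²) = 489.6 × 0.02250 = 11.02 eV.
λ = hc/ΔE = 1240 / 11.02 = 113 nm.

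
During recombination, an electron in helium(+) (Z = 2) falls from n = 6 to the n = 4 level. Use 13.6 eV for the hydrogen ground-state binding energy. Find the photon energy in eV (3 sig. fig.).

The Bohr energies scale as Z², so for Z = 2: E_n = −54.40/n² eV.
E_6 = −54.40/36 = −1.511 eV and E_4 = −54.40/16 = −3.400 eV.
The photon energy is |E_6 − E_4| = 1.89 eV.

1.89 eV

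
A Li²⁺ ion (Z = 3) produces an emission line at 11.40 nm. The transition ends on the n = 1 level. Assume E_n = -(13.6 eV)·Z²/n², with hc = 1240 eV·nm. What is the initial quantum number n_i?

The photon energy is ΔE = hc/λ = 1240 / 11.40 = 108.8 eV.
With Z = 3, ΔE = 122.4 × (1/n_f² − 1/n_i²), so 1/n_f² − 1/n_i² = 0.8887.
With n_f = 1: 1/n_i² = 1/1 − 0.8887 = 0.1113, so n_i ≈ 3.00.

n_i = 3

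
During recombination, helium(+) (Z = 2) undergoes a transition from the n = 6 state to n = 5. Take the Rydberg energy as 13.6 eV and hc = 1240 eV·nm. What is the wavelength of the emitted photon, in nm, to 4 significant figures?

For Z = 2 the level energies scale as Z², so the effective Rydberg energy is 13.6 × 4 = 54.40 eV.
ΔE = 54.40 × (1/5² − 1/6²) = 54.40 × 0.01222 = 0.6649 eV.
λ = hc/ΔE = 1240 / 0.6649 = 1865 nm.

1865 nm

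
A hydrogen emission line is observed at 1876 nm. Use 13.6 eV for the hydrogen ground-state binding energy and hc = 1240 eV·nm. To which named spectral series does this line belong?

ΔE = 1240/1876 = 0.6610 eV.
This matches 13.6 × (1/3² − 1/4²), so n_f = 3: the Paschen series.

Paschen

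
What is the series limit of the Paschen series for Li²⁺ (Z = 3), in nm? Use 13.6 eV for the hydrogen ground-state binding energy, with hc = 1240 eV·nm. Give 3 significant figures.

91.2 nm

The Paschen series has lower level n_f = 3; the series limit corresponds to n_i → ∞.
ΔE_max = 13.6 × 9 / 3² = 13.60 eV.
λ_min = 1240 / 13.60 = 91.2 nm.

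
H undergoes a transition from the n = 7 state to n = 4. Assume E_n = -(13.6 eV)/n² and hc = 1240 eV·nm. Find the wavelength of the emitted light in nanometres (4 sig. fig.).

ΔE = 13.60 × (1/4² − 1/7²) = 13.60 × 0.04209 = 0.5724 eV.
λ = hc/ΔE = 1240 / 0.5724 = 2166 nm.
This line belongs to the Brackett series.

2166 nm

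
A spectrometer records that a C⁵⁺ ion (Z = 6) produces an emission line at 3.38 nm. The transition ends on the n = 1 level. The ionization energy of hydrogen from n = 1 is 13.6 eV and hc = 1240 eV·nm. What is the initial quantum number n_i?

n_i = 2

The photon energy is ΔE = hc/λ = 1240 / 3.38 = 366.9 eV.
With Z = 6, ΔE = 489.6 × (1/n_f² − 1/n_i²), so 1/n_f² − 1/n_i² = 0.7493.
With n_f = 1: 1/n_i² = 1/1 − 0.7493 = 0.2507, so n_i ≈ 2.00.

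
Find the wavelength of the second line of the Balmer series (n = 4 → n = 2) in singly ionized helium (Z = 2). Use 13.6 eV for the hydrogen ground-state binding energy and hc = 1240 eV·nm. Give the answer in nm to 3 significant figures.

The Balmer series terminates on n_f = 2; the second line has n_i = 2+2 = 4.
ΔE = 54.40 × (1/2² − 1/4²) = 10.20 eV.
λ = 1240 / 10.20 = 122 nm.

122 nm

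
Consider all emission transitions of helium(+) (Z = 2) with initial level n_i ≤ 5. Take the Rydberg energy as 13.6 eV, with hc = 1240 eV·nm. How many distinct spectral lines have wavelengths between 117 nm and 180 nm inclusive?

2

Enumerate all n_i → n_f pairs with 1 ≤ n_f < n_i ≤ 5 and compute λ = 1240 / [13.6·4·(1/n_f² − 1/n_i²)].
Lines falling in [117, 180] nm: 4→2 (121.6 nm), 3→2 (164.1 nm).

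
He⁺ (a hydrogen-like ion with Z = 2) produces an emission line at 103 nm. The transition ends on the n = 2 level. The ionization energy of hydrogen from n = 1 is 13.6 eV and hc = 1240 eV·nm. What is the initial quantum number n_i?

The photon energy is ΔE = hc/λ = 1240 / 103 = 12.04 eV.
With Z = 2, ΔE = 54.40 × (1/n_f² − 1/n_i²), so 1/n_f² − 1/n_i² = 0.2213.
With n_f = 2: 1/n_i² = 1/4 − 0.2213 = 0.02870, so n_i ≈ 5.90.

n_i = 6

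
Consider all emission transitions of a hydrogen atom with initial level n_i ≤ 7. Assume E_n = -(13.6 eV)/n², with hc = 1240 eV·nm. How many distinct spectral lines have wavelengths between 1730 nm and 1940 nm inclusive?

1

Enumerate all n_i → n_f pairs with 1 ≤ n_f < n_i ≤ 7 and compute λ = 1240 / [13.6·1·(1/n_f² − 1/n_i²)].
Lines falling in [1730, 1940] nm: 4→3 (1876 nm).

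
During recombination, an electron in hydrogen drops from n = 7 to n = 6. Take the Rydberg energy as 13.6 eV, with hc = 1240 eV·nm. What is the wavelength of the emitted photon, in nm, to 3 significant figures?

ΔE = 13.60 × (1/6² − 1/7²) = 13.60 × 0.007370 = 0.1002 eV.
λ = hc/ΔE = 1240 / 0.1002 = 12400 nm.

12400 nm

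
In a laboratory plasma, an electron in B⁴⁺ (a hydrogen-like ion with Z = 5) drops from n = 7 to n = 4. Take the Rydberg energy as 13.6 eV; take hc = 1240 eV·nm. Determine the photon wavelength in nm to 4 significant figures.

86.65 nm

For Z = 5 the level energies scale as Z², so the effective Rydberg energy is 13.6 × 25 = 340.0 eV.
ΔE = 340.0 × (1/4² − 1/7²) = 340.0 × 0.04209 = 14.31 eV.
λ = hc/ΔE = 1240 / 14.31 = 86.65 nm.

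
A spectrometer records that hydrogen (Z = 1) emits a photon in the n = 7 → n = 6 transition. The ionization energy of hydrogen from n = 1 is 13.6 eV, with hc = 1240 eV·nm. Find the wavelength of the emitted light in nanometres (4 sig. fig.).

ΔE = 13.60 × (1/6² − 1/7²) = 13.60 × 0.007370 = 0.1002 eV.
λ = hc/ΔE = 1240 / 0.1002 = 12370 nm.

12370 nm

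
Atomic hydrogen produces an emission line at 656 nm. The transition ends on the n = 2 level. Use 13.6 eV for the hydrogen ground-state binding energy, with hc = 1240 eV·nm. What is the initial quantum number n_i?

n_i = 3

The photon energy is ΔE = hc/λ = 1240 / 656 = 1.890 eV.
With Z = 1, ΔE = 13.60 × (1/n_f² − 1/n_i²), so 1/n_f² − 1/n_i² = 0.1390.
With n_f = 2: 1/n_i² = 1/4 − 0.1390 = 0.1110, so n_i ≈ 3.00.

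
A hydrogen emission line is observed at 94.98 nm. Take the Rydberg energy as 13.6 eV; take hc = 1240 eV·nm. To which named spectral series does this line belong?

ΔE = 1240/94.98 = 13.06 eV.
This matches 13.6 × (1/1² − 1/5²), so n_f = 1: the Lyman series.

Lyman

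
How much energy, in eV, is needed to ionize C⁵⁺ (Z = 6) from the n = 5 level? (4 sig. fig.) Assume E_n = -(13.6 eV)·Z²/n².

E_n = −13.6 Z²/n² = −489.6/n² eV for Z = 6.
E_5 = −489.6/25 = −19.58 eV, so ionization (to E = 0) requires 19.58 eV.

19.58 eV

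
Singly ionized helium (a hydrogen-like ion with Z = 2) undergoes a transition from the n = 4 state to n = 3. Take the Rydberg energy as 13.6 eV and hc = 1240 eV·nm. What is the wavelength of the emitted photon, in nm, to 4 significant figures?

468.9 nm

For Z = 2 the level energies scale as Z², so the effective Rydberg energy is 13.6 × 4 = 54.40 eV.
ΔE = 54.40 × (1/3² − 1/4²) = 54.40 × 0.04861 = 2.644 eV.
λ = hc/ΔE = 1240 / 2.644 = 468.9 nm.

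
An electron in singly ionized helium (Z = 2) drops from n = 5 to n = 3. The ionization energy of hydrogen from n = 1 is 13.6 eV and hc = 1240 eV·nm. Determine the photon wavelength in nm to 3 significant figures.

For Z = 2 the level energies scale as Z², so the effective Rydberg energy is 13.6 × 4 = 54.40 eV.
ΔE = 54.40 × (1/3² − 1/5²) = 54.40 × 0.07111 = 3.868 eV.
λ = hc/ΔE = 1240 / 3.868 = 321 nm.

321 nm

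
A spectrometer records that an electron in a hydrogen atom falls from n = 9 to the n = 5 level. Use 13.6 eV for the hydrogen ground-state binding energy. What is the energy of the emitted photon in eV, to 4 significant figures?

0.3761 eV

E_9 = −13.60/81 = −0.1679 eV and E_5 = −13.60/25 = −0.5440 eV.
The photon energy is |E_9 − E_5| = 0.3761 eV.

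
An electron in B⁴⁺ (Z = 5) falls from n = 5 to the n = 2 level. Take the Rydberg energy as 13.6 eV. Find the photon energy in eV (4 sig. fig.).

71.40 eV

The Bohr energies scale as Z², so for Z = 5: E_n = −340.0/n² eV.
E_5 = −340.0/25 = −13.60 eV and E_2 = −340.0/4 = −85.00 eV.
The photon energy is |E_5 − E_2| = 71.40 eV.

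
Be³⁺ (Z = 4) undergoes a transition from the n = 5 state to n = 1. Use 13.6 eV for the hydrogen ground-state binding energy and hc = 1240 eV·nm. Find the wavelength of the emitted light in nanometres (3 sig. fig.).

5.94 nm

For Z = 4 the level energies scale as Z², so the effective Rydberg energy is 13.6 × 16 = 217.6 eV.
ΔE = 217.6 × (1/1² − 1/5²) = 217.6 × 0.9600 = 208.9 eV.
λ = hc/ΔE = 1240 / 208.9 = 5.94 nm.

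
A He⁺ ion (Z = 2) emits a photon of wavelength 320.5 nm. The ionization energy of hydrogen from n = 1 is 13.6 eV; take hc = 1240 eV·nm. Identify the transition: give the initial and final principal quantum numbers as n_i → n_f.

n_i = 5, n_f = 3

The photon energy is ΔE = hc/λ = 1240 / 320.5 = 3.869 eV.
With Z = 2, ΔE = 54.40 × (1/n_f² − 1/n_i²), so 1/n_f² − 1/n_i² = 0.07112.
Trying n_f = 3 gives 1/n_i² = 0.03999, i.e. n_i ≈ 5; this pair matches.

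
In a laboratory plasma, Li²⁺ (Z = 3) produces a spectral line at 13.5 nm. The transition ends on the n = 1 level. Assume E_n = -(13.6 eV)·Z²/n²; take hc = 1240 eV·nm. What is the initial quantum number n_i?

n_i = 2

The photon energy is ΔE = hc/λ = 1240 / 13.5 = 91.85 eV.
With Z = 3, ΔE = 122.4 × (1/n_f² − 1/n_i²), so 1/n_f² − 1/n_i² = 0.7504.
With n_f = 1: 1/n_i² = 1/1 − 0.7504 = 0.2496, so n_i ≈ 2.00.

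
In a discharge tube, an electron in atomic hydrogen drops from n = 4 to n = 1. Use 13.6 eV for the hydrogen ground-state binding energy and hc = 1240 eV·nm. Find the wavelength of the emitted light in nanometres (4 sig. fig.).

ΔE = 13.60 × (1/1² − 1/4²) = 13.60 × 0.9375 = 12.75 eV.
λ = hc/ΔE = 1240 / 12.75 = 97.25 nm.
This line belongs to the Lyman series.

97.25 nm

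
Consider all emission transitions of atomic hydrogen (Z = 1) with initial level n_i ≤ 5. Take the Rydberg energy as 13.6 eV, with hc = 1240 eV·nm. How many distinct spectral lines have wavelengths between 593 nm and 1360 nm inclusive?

2

Enumerate all n_i → n_f pairs with 1 ≤ n_f < n_i ≤ 5 and compute λ = 1240 / [13.6·1·(1/n_f² − 1/n_i²)].
Lines falling in [593, 1360] nm: 3→2 (656.5 nm), 5→3 (1282 nm).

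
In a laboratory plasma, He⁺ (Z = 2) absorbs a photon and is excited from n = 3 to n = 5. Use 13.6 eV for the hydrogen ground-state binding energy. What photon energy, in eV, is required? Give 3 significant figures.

The Bohr energies scale as Z², so for Z = 2: E_n = −54.40/n² eV.
E_5 = −54.40/25 = −2.176 eV and E_3 = −54.40/9 = −6.044 eV.
The photon energy is |E_5 − E_3| = 3.87 eV.

3.87 eV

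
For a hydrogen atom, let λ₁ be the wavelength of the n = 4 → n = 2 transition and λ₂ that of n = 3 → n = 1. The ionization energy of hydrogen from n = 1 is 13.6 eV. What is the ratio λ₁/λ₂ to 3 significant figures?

λ ∝ 1/ΔE ∝ 1/(1/n_f² − 1/n_i²), and the Z² and hc factors cancel in the ratio.
λ₁/λ₂ = (1/1² − 1/3²)/(1/2² − 1/4²) = 0.8889/0.1875 = 4.74.

4.74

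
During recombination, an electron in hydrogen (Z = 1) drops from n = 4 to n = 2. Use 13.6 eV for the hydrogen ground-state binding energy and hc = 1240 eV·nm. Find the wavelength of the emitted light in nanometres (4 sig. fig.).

486.3 nm

ΔE = 13.60 × (1/2² − 1/4²) = 13.60 × 0.1875 = 2.550 eV.
λ = hc/ΔE = 1240 / 2.550 = 486.3 nm.
This line belongs to the Balmer series.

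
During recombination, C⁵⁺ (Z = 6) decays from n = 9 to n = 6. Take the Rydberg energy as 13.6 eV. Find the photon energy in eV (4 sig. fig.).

7.556 eV

The Bohr energies scale as Z², so for Z = 6: E_n = −489.6/n² eV.
E_9 = −489.6/81 = −6.044 eV and E_6 = −489.6/36 = −13.60 eV.
The photon energy is |E_9 − E_6| = 7.556 eV.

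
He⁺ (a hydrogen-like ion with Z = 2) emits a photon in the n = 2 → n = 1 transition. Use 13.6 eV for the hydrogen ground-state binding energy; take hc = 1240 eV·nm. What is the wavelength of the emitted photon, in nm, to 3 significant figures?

For Z = 2 the level energies scale as Z², so the effective Rydberg energy is 13.6 × 4 = 54.40 eV.
ΔE = 54.40 × (1/1² − 1/2²) = 54.40 × 0.7500 = 40.80 eV.
λ = hc/ΔE = 1240 / 40.80 = 30.4 nm.

30.4 nm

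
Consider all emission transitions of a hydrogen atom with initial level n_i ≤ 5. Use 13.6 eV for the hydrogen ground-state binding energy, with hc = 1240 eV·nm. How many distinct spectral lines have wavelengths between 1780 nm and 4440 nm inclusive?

Enumerate all n_i → n_f pairs with 1 ≤ n_f < n_i ≤ 5 and compute λ = 1240 / [13.6·1·(1/n_f² − 1/n_i²)].
Lines falling in [1780, 4440] nm: 4→3 (1876 nm), 5→4 (4052 nm).

2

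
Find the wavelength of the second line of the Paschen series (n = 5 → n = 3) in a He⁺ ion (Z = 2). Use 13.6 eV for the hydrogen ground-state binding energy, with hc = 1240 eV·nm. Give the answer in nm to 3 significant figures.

The Paschen series terminates on n_f = 3; the second line has n_i = 3+2 = 5.
ΔE = 54.40 × (1/3² − 1/5²) = 3.868 eV.
λ = 1240 / 3.868 = 321 nm.

321 nm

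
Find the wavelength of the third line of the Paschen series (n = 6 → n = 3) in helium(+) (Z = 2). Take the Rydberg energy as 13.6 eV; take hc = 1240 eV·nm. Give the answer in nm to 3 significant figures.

The Paschen series terminates on n_f = 3; the third line has n_i = 3+3 = 6.
ΔE = 54.40 × (1/3² − 1/6²) = 4.533 eV.
λ = 1240 / 4.533 = 274 nm.

274 nm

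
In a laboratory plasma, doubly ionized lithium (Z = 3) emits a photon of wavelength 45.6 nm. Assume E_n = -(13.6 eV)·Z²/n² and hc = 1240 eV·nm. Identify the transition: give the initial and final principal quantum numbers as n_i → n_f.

n_i = 6, n_f = 2

The photon energy is ΔE = hc/λ = 1240 / 45.6 = 27.19 eV.
With Z = 3, ΔE = 122.4 × (1/n_f² − 1/n_i²), so 1/n_f² − 1/n_i² = 0.2222.
Trying n_f = 2 gives 1/n_i² = 0.02784, i.e. n_i ≈ 6; this pair matches.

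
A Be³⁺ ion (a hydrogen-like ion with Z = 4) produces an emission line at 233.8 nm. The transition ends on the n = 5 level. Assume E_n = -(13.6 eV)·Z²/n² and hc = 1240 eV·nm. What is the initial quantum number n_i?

The photon energy is ΔE = hc/λ = 1240 / 233.8 = 5.304 eV.
With Z = 4, ΔE = 217.6 × (1/n_f² − 1/n_i²), so 1/n_f² − 1/n_i² = 0.02437.
With n_f = 5: 1/n_i² = 1/25 − 0.02437 = 0.01563, so n_i ≈ 8.00.

n_i = 8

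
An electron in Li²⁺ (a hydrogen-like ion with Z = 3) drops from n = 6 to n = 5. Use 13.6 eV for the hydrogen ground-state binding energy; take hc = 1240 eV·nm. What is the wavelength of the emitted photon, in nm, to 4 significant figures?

For Z = 3 the level energies scale as Z², so the effective Rydberg energy is 13.6 × 9 = 122.4 eV.
ΔE = 122.4 × (1/5² − 1/6²) = 122.4 × 0.01222 = 1.496 eV.
λ = hc/ΔE = 1240 / 1.496 = 828.9 nm.

828.9 nm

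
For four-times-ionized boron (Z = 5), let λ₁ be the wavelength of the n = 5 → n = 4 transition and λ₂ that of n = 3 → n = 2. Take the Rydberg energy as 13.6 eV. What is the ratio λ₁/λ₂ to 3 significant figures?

λ ∝ 1/ΔE ∝ 1/(1/n_f² − 1/n_i²), and the Z² and hc factors cancel in the ratio.
λ₁/λ₂ = (1/2² − 1/3²)/(1/4² − 1/5²) = 0.1389/0.02250 = 6.17.

6.17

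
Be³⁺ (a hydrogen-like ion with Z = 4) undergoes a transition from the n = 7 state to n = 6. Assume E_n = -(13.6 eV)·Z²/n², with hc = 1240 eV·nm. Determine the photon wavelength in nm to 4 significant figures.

773.2 nm

For Z = 4 the level energies scale as Z², so the effective Rydberg energy is 13.6 × 16 = 217.6 eV.
ΔE = 217.6 × (1/6² − 1/7²) = 217.6 × 0.007370 = 1.604 eV.
λ = hc/ΔE = 1240 / 1.604 = 773.2 nm.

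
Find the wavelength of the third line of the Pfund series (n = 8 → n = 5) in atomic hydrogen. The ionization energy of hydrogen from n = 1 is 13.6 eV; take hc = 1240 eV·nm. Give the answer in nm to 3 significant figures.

3740 nm

The Pfund series terminates on n_f = 5; the third line has n_i = 5+3 = 8.
ΔE = 13.60 × (1/5² − 1/8²) = 0.3315 eV.
λ = 1240 / 0.3315 = 3740 nm.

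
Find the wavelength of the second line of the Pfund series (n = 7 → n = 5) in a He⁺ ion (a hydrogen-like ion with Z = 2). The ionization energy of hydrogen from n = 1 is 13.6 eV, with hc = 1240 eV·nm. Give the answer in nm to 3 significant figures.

1160 nm

The Pfund series terminates on n_f = 5; the second line has n_i = 5+2 = 7.
ΔE = 54.40 × (1/5² − 1/7²) = 1.066 eV.
λ = 1240 / 1.066 = 1160 nm.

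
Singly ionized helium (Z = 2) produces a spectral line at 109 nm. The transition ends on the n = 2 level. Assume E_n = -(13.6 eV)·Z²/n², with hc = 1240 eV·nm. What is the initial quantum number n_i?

The photon energy is ΔE = hc/λ = 1240 / 109 = 11.38 eV.
With Z = 2, ΔE = 54.40 × (1/n_f² − 1/n_i²), so 1/n_f² − 1/n_i² = 0.2091.
With n_f = 2: 1/n_i² = 1/4 − 0.2091 = 0.04088, so n_i ≈ 4.95.

n_i = 5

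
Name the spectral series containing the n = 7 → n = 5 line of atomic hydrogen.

Pfund

The series is set by the lower level: n_f = 5 is the Pfund series.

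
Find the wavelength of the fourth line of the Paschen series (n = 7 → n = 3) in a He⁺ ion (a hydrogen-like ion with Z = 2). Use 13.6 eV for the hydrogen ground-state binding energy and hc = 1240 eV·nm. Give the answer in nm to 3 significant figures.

251 nm

The Paschen series terminates on n_f = 3; the fourth line has n_i = 3+4 = 7.
ΔE = 54.40 × (1/3² − 1/7²) = 4.934 eV.
λ = 1240 / 4.934 = 251 nm.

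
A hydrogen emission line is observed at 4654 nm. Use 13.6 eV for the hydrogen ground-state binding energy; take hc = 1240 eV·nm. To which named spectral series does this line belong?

ΔE = 1240/4654 = 0.2664 eV.
This matches 13.6 × (1/5² − 1/7²), so n_f = 5: the Pfund series.

Pfund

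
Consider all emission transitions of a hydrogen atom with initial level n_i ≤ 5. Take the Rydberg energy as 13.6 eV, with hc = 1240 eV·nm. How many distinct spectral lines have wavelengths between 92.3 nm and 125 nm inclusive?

4

Enumerate all n_i → n_f pairs with 1 ≤ n_f < n_i ≤ 5 and compute λ = 1240 / [13.6·1·(1/n_f² − 1/n_i²)].
Lines falling in [92.3, 125] nm: 5→1 (94.98 nm), 4→1 (97.25 nm), 3→1 (102.6 nm), 2→1 (121.6 nm).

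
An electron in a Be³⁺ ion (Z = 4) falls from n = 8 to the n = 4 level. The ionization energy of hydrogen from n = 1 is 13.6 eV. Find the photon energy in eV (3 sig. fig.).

The Bohr energies scale as Z², so for Z = 4: E_n = −217.6/n² eV.
E_8 = −217.6/64 = −3.400 eV and E_4 = −217.6/16 = −13.60 eV.
The photon energy is |E_8 − E_4| = 10.2 eV.

10.2 eV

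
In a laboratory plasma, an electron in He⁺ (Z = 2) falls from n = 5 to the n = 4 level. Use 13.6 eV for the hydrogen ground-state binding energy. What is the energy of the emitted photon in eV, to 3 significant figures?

The Bohr energies scale as Z², so for Z = 2: E_n = −54.40/n² eV.
E_5 = −54.40/25 = −2.176 eV and E_4 = −54.40/16 = −3.400 eV.
The photon energy is |E_5 − E_4| = 1.22 eV.

1.22 eV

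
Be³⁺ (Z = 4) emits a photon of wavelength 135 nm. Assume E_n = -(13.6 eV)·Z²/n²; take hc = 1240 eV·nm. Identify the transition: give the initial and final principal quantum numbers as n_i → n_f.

The photon energy is ΔE = hc/λ = 1240 / 135 = 9.185 eV.
With Z = 4, ΔE = 217.6 × (1/n_f² − 1/n_i²), so 1/n_f² − 1/n_i² = 0.04221.
Trying n_f = 4 gives 1/n_i² = 0.02029, i.e. n_i ≈ 7; this pair matches.

n_i = 7, n_f = 4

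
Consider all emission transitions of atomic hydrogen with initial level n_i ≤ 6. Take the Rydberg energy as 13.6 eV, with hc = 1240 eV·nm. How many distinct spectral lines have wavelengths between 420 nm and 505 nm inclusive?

2

Enumerate all n_i → n_f pairs with 1 ≤ n_f < n_i ≤ 6 and compute λ = 1240 / [13.6·1·(1/n_f² − 1/n_i²)].
Lines falling in [420, 505] nm: 5→2 (434.2 nm), 4→2 (486.3 nm).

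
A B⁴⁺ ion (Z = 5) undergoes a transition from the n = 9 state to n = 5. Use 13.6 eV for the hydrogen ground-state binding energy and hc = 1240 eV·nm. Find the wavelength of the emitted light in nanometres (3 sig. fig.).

For Z = 5 the level energies scale as Z², so the effective Rydberg energy is 13.6 × 25 = 340.0 eV.
ΔE = 340.0 × (1/5² − 1/9²) = 340.0 × 0.02765 = 9.402 eV.
λ = hc/ΔE = 1240 / 9.402 = 132 nm.

132 nm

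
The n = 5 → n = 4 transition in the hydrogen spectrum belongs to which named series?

Brackett

The series is set by the lower level: n_f = 4 is the Brackett series.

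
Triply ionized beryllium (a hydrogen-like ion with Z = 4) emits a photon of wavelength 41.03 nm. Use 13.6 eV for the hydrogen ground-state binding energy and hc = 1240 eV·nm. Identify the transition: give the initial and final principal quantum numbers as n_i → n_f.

n_i = 3, n_f = 2

The photon energy is ΔE = hc/λ = 1240 / 41.03 = 30.22 eV.
With Z = 4, ΔE = 217.6 × (1/n_f² − 1/n_i²), so 1/n_f² − 1/n_i² = 0.1389.
Trying n_f = 2 gives 1/n_i² = 0.1111, i.e. n_i ≈ 3; this pair matches.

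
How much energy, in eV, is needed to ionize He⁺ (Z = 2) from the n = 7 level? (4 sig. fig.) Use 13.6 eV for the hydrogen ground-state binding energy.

1.110 eV

E_n = −13.6 Z²/n² = −54.40/n² eV for Z = 2.
E_7 = −54.40/49 = −1.110 eV, so ionization (to E = 0) requires 1.110 eV.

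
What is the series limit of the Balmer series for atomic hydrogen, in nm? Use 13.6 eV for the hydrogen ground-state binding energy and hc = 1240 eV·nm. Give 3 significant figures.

The Balmer series has lower level n_f = 2; the series limit corresponds to n_i → ∞.
ΔE_max = 13.6 × 1 / 2² = 3.400 eV.
λ_min = 1240 / 3.400 = 365 nm.

365 nm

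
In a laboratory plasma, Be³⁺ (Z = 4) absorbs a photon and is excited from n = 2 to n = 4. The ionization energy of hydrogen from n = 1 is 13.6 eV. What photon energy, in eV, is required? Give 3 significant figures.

The Bohr energies scale as Z², so for Z = 4: E_n = −217.6/n² eV.
E_4 = −217.6/16 = −13.60 eV and E_2 = −217.6/4 = −54.40 eV.
The photon energy is |E_4 − E_2| = 40.8 eV.

40.8 eV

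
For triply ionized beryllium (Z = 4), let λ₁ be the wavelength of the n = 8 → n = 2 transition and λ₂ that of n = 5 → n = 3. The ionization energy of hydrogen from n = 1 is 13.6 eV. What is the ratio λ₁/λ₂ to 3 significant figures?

λ ∝ 1/ΔE ∝ 1/(1/n_f² − 1/n_i²), and the Z² and hc factors cancel in the ratio.
λ₁/λ₂ = (1/3² − 1/5²)/(1/2² − 1/8²) = 0.07111/0.2344 = 0.303.

0.303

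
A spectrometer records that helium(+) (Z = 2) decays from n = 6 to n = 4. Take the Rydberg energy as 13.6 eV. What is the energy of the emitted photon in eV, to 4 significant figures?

The Bohr energies scale as Z², so for Z = 2: E_n = −54.40/n² eV.
E_6 = −54.40/36 = −1.511 eV and E_4 = −54.40/16 = −3.400 eV.
The photon energy is |E_6 − E_4| = 1.889 eV.

1.889 eV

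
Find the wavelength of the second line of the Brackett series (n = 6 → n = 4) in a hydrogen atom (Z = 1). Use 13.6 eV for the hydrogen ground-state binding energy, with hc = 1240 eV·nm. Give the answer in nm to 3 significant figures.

The Brackett series terminates on n_f = 4; the second line has n_i = 4+2 = 6.
ΔE = 13.60 × (1/4² − 1/6²) = 0.4722 eV.
λ = 1240 / 0.4722 = 2630 nm.

2630 nm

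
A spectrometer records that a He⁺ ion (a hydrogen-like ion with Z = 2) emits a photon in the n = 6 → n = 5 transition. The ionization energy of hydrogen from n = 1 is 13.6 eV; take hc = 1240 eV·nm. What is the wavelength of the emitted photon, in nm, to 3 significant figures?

For Z = 2 the level energies scale as Z², so the effective Rydberg energy is 13.6 × 4 = 54.40 eV.
ΔE = 54.40 × (1/5² − 1/6²) = 54.40 × 0.01222 = 0.6649 eV.
λ = hc/ΔE = 1240 / 0.6649 = 1860 nm.

1860 nm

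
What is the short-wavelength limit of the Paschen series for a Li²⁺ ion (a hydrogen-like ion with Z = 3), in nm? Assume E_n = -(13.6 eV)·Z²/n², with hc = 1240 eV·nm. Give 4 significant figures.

91.18 nm

The Paschen series has lower level n_f = 3; the series limit corresponds to n_i → ∞.
ΔE_max = 13.6 × 9 / 3² = 13.60 eV.
λ_min = 1240 / 13.60 = 91.18 nm.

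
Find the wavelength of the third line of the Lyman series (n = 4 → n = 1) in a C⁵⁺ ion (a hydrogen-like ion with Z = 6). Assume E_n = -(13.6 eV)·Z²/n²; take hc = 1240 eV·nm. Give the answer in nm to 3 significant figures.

The Lyman series terminates on n_f = 1; the third line has n_i = 1+3 = 4.
ΔE = 489.6 × (1/1² − 1/4²) = 459.0 eV.
λ = 1240 / 459.0 = 2.70 nm.

2.70 nm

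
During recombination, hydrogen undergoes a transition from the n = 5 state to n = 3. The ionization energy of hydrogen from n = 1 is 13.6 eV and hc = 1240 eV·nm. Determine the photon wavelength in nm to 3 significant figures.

1280 nm

ΔE = 13.60 × (1/3² − 1/5²) = 13.60 × 0.07111 = 0.9671 eV.
λ = hc/ΔE = 1240 / 0.9671 = 1280 nm.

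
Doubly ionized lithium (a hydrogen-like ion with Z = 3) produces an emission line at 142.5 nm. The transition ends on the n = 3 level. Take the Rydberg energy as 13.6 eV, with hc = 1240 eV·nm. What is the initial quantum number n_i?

The photon energy is ΔE = hc/λ = 1240 / 142.5 = 8.702 eV.
With Z = 3, ΔE = 122.4 × (1/n_f² − 1/n_i²), so 1/n_f² − 1/n_i² = 0.07109.
With n_f = 3: 1/n_i² = 1/9 − 0.07109 = 0.04002, so n_i ≈ 5.00.

n_i = 5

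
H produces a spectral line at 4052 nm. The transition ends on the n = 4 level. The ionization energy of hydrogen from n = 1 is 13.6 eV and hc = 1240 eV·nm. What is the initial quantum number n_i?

n_i = 5

The photon energy is ΔE = hc/λ = 1240 / 4052 = 0.3060 eV.
With Z = 1, ΔE = 13.60 × (1/n_f² − 1/n_i²), so 1/n_f² − 1/n_i² = 0.02250.
With n_f = 4: 1/n_i² = 1/16 − 0.02250 = 0.04000, so n_i ≈ 5.00.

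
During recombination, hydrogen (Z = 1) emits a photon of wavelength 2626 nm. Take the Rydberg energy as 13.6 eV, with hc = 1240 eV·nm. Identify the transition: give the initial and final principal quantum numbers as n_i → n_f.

n_i = 6, n_f = 4

The photon energy is ΔE = hc/λ = 1240 / 2626 = 0.4722 eV.
With Z = 1, ΔE = 13.60 × (1/n_f² − 1/n_i²), so 1/n_f² − 1/n_i² = 0.03472.
Trying n_f = 4 gives 1/n_i² = 0.02778, i.e. n_i ≈ 6; this pair matches.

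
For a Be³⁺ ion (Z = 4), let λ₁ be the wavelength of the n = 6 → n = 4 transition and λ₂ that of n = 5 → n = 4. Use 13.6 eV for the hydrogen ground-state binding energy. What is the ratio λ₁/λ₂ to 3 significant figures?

0.648

λ ∝ 1/ΔE ∝ 1/(1/n_f² − 1/n_i²), and the Z² and hc factors cancel in the ratio.
λ₁/λ₂ = (1/4² − 1/5²)/(1/4² − 1/6²) = 0.02250/0.03472 = 0.648.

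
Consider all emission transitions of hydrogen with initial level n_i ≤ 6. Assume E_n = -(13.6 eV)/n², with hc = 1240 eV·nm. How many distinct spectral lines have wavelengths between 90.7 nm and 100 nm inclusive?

Enumerate all n_i → n_f pairs with 1 ≤ n_f < n_i ≤ 6 and compute λ = 1240 / [13.6·1·(1/n_f² − 1/n_i²)].
Lines falling in [90.7, 100] nm: 6→1 (93.78 nm), 5→1 (94.98 nm), 4→1 (97.25 nm).

3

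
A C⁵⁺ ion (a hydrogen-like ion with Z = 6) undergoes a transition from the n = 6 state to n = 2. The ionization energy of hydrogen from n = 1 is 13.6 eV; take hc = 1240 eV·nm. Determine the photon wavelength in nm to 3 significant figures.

11.4 nm

For Z = 6 the level energies scale as Z², so the effective Rydberg energy is 13.6 × 36 = 489.6 eV.
ΔE = 489.6 × (1/2² − 1/6²) = 489.6 × 0.2222 = 108.8 eV.
λ = hc/ΔE = 1240 / 108.8 = 11.4 nm.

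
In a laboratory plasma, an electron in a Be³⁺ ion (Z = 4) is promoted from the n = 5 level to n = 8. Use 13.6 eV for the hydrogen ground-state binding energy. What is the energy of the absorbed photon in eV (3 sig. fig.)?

5.30 eV

The Bohr energies scale as Z², so for Z = 4: E_n = −217.6/n² eV.
E_8 = −217.6/64 = −3.400 eV and E_5 = −217.6/25 = −8.704 eV.
The photon energy is |E_8 − E_5| = 5.30 eV.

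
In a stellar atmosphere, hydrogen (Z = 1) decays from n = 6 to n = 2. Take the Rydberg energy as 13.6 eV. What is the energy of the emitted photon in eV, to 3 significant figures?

3.02 eV

E_6 = −13.60/36 = −0.3778 eV and E_2 = −13.60/4 = −3.400 eV.
The photon energy is |E_6 − E_2| = 3.02 eV.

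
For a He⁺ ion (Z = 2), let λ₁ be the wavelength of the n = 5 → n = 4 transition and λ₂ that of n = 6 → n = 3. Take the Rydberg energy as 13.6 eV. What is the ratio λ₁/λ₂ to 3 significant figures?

λ ∝ 1/ΔE ∝ 1/(1/n_f² − 1/n_i²), and the Z² and hc factors cancel in the ratio.
λ₁/λ₂ = (1/3² − 1/6²)/(1/4² − 1/5²) = 0.08333/0.02250 = 3.70.

3.70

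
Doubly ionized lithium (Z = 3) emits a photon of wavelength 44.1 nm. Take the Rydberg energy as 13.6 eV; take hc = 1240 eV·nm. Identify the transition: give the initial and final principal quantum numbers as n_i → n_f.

n_i = 7, n_f = 2

The photon energy is ΔE = hc/λ = 1240 / 44.1 = 28.12 eV.
With Z = 3, ΔE = 122.4 × (1/n_f² − 1/n_i²), so 1/n_f² − 1/n_i² = 0.2297.
Trying n_f = 2 gives 1/n_i² = 0.02028, i.e. n_i ≈ 7; this pair matches.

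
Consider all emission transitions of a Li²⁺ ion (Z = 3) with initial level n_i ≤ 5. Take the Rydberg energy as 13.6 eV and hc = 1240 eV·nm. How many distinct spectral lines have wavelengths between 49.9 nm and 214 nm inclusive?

Enumerate all n_i → n_f pairs with 1 ≤ n_f < n_i ≤ 5 and compute λ = 1240 / [13.6·9·(1/n_f² − 1/n_i²)].
Lines falling in [49.9, 214] nm: 4→2 (54.03 nm), 3→2 (72.94 nm), 5→3 (142.5 nm), 4→3 (208.4 nm).

4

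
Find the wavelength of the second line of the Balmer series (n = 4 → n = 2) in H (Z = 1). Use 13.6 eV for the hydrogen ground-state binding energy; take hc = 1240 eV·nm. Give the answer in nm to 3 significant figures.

The Balmer series terminates on n_f = 2; the second line has n_i = 2+2 = 4.
ΔE = 13.60 × (1/2² − 1/4²) = 2.550 eV.
λ = 1240 / 2.550 = 486 nm.

486 nm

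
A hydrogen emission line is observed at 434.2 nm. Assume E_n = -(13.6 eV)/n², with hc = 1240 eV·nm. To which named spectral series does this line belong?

ΔE = 1240/434.2 = 2.856 eV.
This matches 13.6 × (1/2² − 1/5²), so n_f = 2: the Balmer series.

Balmer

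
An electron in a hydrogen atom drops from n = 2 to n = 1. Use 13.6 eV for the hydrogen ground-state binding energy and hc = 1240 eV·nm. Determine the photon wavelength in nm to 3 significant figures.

ΔE = 13.60 × (1/1² − 1/2²) = 13.60 × 0.7500 = 10.20 eV.
λ = hc/ΔE = 1240 / 10.20 = 122 nm.

122 nm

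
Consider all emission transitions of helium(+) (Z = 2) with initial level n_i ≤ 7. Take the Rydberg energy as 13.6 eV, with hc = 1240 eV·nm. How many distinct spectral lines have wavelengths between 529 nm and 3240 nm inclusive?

Enumerate all n_i → n_f pairs with 1 ≤ n_f < n_i ≤ 7 and compute λ = 1240 / [13.6·4·(1/n_f² − 1/n_i²)].
Lines falling in [529, 3240] nm: 7→4 (541.5 nm), 6→4 (656.5 nm), 5→4 (1013 nm), 7→5 (1163 nm), 6→5 (1865 nm), 7→6 (3093 nm).

6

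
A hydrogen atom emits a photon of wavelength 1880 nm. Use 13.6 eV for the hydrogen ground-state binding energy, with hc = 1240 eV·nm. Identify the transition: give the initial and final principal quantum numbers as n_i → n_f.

n_i = 4, n_f = 3

The photon energy is ΔE = hc/λ = 1240 / 1880 = 0.6596 eV.
With Z = 1, ΔE = 13.60 × (1/n_f² − 1/n_i²), so 1/n_f² − 1/n_i² = 0.04850.
Trying n_f = 3 gives 1/n_i² = 0.06261, i.e. n_i ≈ 4; this pair matches.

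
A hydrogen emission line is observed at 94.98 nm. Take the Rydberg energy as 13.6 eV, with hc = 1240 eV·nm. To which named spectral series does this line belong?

ΔE = 1240/94.98 = 13.06 eV.
This matches 13.6 × (1/1² − 1/5²), so n_f = 1: the Lyman series.

Lyman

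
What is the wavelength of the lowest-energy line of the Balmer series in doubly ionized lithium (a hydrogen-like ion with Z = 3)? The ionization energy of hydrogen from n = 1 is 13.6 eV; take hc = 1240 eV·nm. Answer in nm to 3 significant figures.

The Balmer series terminates on n_f = 2; the first line has n_i = 2+1 = 3.
ΔE = 122.4 × (1/2² − 1/3²) = 17.00 eV.
λ = 1240 / 17.00 = 72.9 nm.

72.9 nm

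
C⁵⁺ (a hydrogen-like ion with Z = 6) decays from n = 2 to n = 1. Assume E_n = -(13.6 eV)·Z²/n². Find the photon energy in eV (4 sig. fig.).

367.2 eV

The Bohr energies scale as Z², so for Z = 6: E_n = −489.6/n² eV.
E_2 = −489.6/4 = −122.4 eV and E_1 = −489.6/1 = −489.6 eV.
The photon energy is |E_2 − E_1| = 367.2 eV.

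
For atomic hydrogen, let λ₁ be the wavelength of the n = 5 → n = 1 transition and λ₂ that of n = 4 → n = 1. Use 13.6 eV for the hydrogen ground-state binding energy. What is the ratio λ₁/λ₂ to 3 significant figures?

0.977

λ ∝ 1/ΔE ∝ 1/(1/n_f² − 1/n_i²), and the Z² and hc factors cancel in the ratio.
λ₁/λ₂ = (1/1² − 1/4²)/(1/1² − 1/5²) = 0.9375/0.9600 = 0.977.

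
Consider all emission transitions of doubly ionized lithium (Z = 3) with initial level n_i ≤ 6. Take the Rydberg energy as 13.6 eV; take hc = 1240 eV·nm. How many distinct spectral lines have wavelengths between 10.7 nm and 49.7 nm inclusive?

5

Enumerate all n_i → n_f pairs with 1 ≤ n_f < n_i ≤ 6 and compute λ = 1240 / [13.6·9·(1/n_f² − 1/n_i²)].
Lines falling in [10.7, 49.7] nm: 4→1 (10.81 nm), 3→1 (11.40 nm), 2→1 (13.51 nm), 6→2 (45.59 nm), 5→2 (48.24 nm).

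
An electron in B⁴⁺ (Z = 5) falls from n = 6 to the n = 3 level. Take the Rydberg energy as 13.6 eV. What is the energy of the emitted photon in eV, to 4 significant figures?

The Bohr energies scale as Z², so for Z = 5: E_n = −340.0/n² eV.
E_6 = −340.0/36 = −9.444 eV and E_3 = −340.0/9 = −37.78 eV.
The photon energy is |E_6 − E_3| = 28.33 eV.

28.33 eV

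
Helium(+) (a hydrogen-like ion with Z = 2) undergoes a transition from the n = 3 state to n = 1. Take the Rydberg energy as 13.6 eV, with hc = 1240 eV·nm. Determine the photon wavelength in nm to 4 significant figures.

25.64 nm

For Z = 2 the level energies scale as Z², so the effective Rydberg energy is 13.6 × 4 = 54.40 eV.
ΔE = 54.40 × (1/1² − 1/3²) = 54.40 × 0.8889 = 48.36 eV.
λ = hc/ΔE = 1240 / 48.36 = 25.64 nm.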